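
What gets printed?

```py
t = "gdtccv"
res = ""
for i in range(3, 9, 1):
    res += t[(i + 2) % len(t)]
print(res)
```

vgdtcc

i=3: add t[5]='v' → 'v'
i=4: add t[0]='g' → 'vg'
i=5: add t[1]='d' → 'vgd'
i=6: add t[2]='t' → 'vgdt'
i=7: add t[3]='c' → 'vgdtc'
i=8: add t[4]='c' → 'vgdtcc'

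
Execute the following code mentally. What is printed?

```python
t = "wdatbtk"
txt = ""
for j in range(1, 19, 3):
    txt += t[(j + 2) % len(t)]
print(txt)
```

tkatdb

j=1: add t[3]='t' → 't'
j=4: add t[6]='k' → 'tk'
j=7: add t[2]='a' → 'tka'
j=10: add t[5]='t' → 'tkat'
j=13: add t[1]='d' → 'tkatd'
j=16: add t[4]='b' → 'tkatdb'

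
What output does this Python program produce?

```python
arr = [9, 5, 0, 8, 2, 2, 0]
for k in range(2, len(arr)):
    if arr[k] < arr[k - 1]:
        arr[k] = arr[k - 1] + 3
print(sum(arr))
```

72

k=2: 0<5, arr[2] = 5+3 = 8 → [9, 5, 8, 8, 2, 2, 0]
k=3: 8>=8, unchanged → [9, 5, 8, 8, 2, 2, 0]
k=4: 2<8, arr[4] = 8+3 = 11 → [9, 5, 8, 8, 11, 2, 0]
k=5: 2<11, arr[5] = 11+3 = 14 → [9, 5, 8, 8, 11, 14, 0]
k=6: 0<14, arr[6] = 14+3 = 17 → [9, 5, 8, 8, 11, 14, 17]
sum = 72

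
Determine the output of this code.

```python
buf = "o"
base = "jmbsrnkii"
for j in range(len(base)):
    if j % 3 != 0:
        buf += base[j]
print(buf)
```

ombrnii

j=0: skip
j=1: add 'm' → 'om'
j=2: add 'b' → 'omb'
j=3: skip
j=4: add 'r' → 'ombr'
j=5: add 'n' → 'ombrn'
j=6: skip
j=7: add 'i' → 'ombrni'
j=8: add 'i' → 'ombrnii'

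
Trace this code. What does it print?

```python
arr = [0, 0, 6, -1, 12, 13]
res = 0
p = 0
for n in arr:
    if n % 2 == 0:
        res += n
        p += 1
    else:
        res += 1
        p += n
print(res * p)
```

n=0: even, res = 0+0 = 0; p=1
n=0: even, res = 0+0 = 0; p=2
n=6: even, res = 0+6 = 6; p=3
n=-1: not even, res = 6+1 = 7; p=2
n=12: even, res = 7+12 = 19; p=3
n=13: not even, res = 19+1 = 20; p=16
res*p = 20*16 = 320

320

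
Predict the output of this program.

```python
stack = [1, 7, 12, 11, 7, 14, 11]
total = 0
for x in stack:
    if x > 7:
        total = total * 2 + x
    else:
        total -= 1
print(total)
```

x=1: not >7, total = 0-1 = -1
x=7: not >7, total = (-1)-1 = -2
x=12: >7, total = (-2)*2+12 = 8
x=11: >7, total = 8*2+11 = 27
x=7: not >7, total = 27-1 = 26
x=14: >7, total = 26*2+14 = 66
x=11: >7, total = 66*2+11 = 143

143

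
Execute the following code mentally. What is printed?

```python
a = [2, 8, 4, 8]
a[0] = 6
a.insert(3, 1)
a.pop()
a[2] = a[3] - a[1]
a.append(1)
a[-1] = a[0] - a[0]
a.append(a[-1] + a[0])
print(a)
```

[6, 8, -7, 1, 0, 6]

a[0] = 6 → [6, 8, 4, 8]
insert 1 at 3 → [6, 8, 4, 1, 8]
pop() removes 8 → [6, 8, 4, 1]
a[2] = a[3]-a[1] = 1-8 = -7 → [6, 8, -7, 1]
append 1 → [6, 8, -7, 1, 1]
a[-1] = a[0]-a[0] = 6-6 = 0 → [6, 8, -7, 1, 0]
append a[-1]+a[0] = 0+6 = 6 → [6, 8, -7, 1, 0, 6]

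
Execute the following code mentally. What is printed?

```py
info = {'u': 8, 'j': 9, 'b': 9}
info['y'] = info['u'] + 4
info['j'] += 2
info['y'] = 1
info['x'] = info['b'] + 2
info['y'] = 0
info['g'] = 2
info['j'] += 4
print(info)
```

{'u': 8, 'j': 15, 'b': 9, 'y': 0, 'x': 11, 'g': 2}

info['y'] = info['u']+4 = 12 → {'u': 8, 'j': 9, 'b': 9, 'y': 12}
info['j'] = 9+2 = 11 → {'u': 8, 'j': 11, 'b': 9, 'y': 12}
info['y'] = 1 → {'u': 8, 'j': 11, 'b': 9, 'y': 1}
info['x'] = info['b']+2 = 11 → {'u': 8, 'j': 11, 'b': 9, 'y': 1, 'x': 11}
info['y'] = 0 → {'u': 8, 'j': 11, 'b': 9, 'y': 0, 'x': 11}
info['g'] = 2 → {'u': 8, 'j': 11, 'b': 9, 'y': 0, 'x': 11, 'g': 2}
info['j'] = 11+4 = 15 → {'u': 8, 'j': 15, 'b': 9, 'y': 0, 'x': 11, 'g': 2}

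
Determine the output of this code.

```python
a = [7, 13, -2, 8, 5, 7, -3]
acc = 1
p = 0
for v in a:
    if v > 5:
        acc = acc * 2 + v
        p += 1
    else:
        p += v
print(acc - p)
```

v=7: >5, acc = 1*2+7 = 9; p=1
v=13: >5, acc = 9*2+13 = 31; p=2
v=-2: not >5; p=0
v=8: >5, acc = 31*2+8 = 70; p=1
v=5: not >5; p=6
v=7: >5, acc = 70*2+7 = 147; p=7
v=-3: not >5; p=4
acc-p = 147-4 = 143

143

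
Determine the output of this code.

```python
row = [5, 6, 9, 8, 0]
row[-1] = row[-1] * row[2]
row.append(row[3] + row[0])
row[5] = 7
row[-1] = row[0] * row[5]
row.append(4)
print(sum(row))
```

67

row[-1] = row[-1]*row[2] = 0*9 = 0 → [5, 6, 9, 8, 0]
append row[3]+row[0] = 8+5 = 13 → [5, 6, 9, 8, 0, 13]
row[5] = 7 → [5, 6, 9, 8, 0, 7]
row[-1] = row[0]*row[5] = 5*7 = 35 → [5, 6, 9, 8, 0, 35]
append 4 → [5, 6, 9, 8, 0, 35, 4]
sum = 67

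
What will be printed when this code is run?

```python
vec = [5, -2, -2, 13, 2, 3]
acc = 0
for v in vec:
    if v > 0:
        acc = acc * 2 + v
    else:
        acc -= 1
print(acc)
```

v=5: >0, acc = 0*2+5 = 5
v=-2: not >0, acc = 5-1 = 4
v=-2: not >0, acc = 4-1 = 3
v=13: >0, acc = 3*2+13 = 19
v=2: >0, acc = 19*2+2 = 40
v=3: >0, acc = 40*2+3 = 83

83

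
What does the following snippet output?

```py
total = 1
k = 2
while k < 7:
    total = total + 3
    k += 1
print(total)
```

16

k=2: total = 1+3 = 4
k=3: total = 4+3 = 7
k=4: total = 7+3 = 10
k=5: total = 10+3 = 13
k=6: total = 13+3 = 16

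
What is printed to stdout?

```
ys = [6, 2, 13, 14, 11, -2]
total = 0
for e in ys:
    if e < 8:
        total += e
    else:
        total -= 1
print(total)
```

e=6: <8, total = 0+6 = 6
e=2: <8, total = 6+2 = 8
e=13: not <8, total = 8-1 = 7
e=14: not <8, total = 7-1 = 6
e=11: not <8, total = 6-1 = 5
e=-2: <8, total = 5+(-2) = 3

3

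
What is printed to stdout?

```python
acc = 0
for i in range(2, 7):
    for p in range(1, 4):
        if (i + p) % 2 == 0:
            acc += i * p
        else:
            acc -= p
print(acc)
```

40

i=2,p=1: odd sum, acc = 0-1 = -1
i=2,p=2: even sum, acc = (-1)+4 = 3
i=2,p=3: odd sum, acc = 3-3 = 0
i=3,p=1: even sum, acc = 0+3 = 3
i=3,p=2: odd sum, acc = 3-2 = 1
i=3,p=3: even sum, acc = 1+9 = 10
i=4,p=1: odd sum, acc = 10-1 = 9
i=4,p=2: even sum, acc = 9+8 = 17
i=4,p=3: odd sum, acc = 17-3 = 14
i=5,p=1: even sum, acc = 14+5 = 19
i=5,p=2: odd sum, acc = 19-2 = 17
i=5,p=3: even sum, acc = 17+15 = 32
i=6,p=1: odd sum, acc = 32-1 = 31
i=6,p=2: even sum, acc = 31+12 = 43
i=6,p=3: odd sum, acc = 43-3 = 40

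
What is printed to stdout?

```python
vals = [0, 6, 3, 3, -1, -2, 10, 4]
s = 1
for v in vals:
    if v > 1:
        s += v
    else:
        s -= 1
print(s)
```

v=0: not >1, s = 1-1 = 0
v=6: >1, s = 0+6 = 6
v=3: >1, s = 6+3 = 9
v=3: >1, s = 9+3 = 12
v=-1: not >1, s = 12-1 = 11
v=-2: not >1, s = 11-1 = 10
v=10: >1, s = 10+10 = 20
v=4: >1, s = 20+4 = 24

24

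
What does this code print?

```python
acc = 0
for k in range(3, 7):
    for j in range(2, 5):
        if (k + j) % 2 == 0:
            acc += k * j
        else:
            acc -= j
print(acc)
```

k=3,j=2: odd sum, acc = 0-2 = -2
k=3,j=3: even sum, acc = (-2)+9 = 7
k=3,j=4: odd sum, acc = 7-4 = 3
k=4,j=2: even sum, acc = 3+8 = 11
k=4,j=3: odd sum, acc = 11-3 = 8
k=4,j=4: even sum, acc = 8+16 = 24
k=5,j=2: odd sum, acc = 24-2 = 22
k=5,j=3: even sum, acc = 22+15 = 37
k=5,j=4: odd sum, acc = 37-4 = 33
k=6,j=2: even sum, acc = 33+12 = 45
k=6,j=3: odd sum, acc = 45-3 = 42
k=6,j=4: even sum, acc = 42+24 = 66

66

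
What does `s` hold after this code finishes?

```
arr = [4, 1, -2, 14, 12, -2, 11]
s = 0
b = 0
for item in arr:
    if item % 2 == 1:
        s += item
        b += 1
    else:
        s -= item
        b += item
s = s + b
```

item=4: not odd, s = 0-4 = -4; b=4
item=1: odd, s = (-4)+1 = -3; b=5
item=-2: not odd, s = (-3)-(-2) = -1; b=3
item=14: not odd, s = (-1)-14 = -15; b=17
item=12: not odd, s = (-15)-12 = -27; b=29
item=-2: not odd, s = (-27)-(-2) = -25; b=27
item=11: odd, s = (-25)+11 = -14; b=28
s+b = (-14)+28 = 14

14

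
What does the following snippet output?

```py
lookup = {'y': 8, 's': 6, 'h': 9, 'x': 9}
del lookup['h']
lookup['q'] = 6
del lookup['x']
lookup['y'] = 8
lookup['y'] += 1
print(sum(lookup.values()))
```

21

del 'h' → {'y': 8, 's': 6, 'x': 9}
lookup['q'] = 6 → {'y': 8, 's': 6, 'x': 9, 'q': 6}
del 'x' → {'y': 8, 's': 6, 'q': 6}
lookup['y'] = 8 → {'y': 8, 's': 6, 'q': 6}
lookup['y'] = 8+1 = 9 → {'y': 9, 's': 6, 'q': 6}
sum of values = 21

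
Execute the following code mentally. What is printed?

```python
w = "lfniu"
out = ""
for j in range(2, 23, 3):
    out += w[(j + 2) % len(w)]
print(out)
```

j=2: add w[4]='u' → 'u'
j=5: add w[2]='n' → 'un'
j=8: add w[0]='l' → 'unl'
j=11: add w[3]='i' → 'unli'
j=14: add w[1]='f' → 'unlif'
j=17: add w[4]='u' → 'unlifu'
j=20: add w[2]='n' → 'unlifun'

unlifun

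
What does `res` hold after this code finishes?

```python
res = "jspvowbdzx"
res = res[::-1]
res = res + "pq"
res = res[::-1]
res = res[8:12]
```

reverse → 'xzdbwovpsj'
+ 'pq' → 'xzdbwovpsjpq'
reverse → 'qpjspvowbdzx'
slice [8:12] → 'bdzx'

'bdzx'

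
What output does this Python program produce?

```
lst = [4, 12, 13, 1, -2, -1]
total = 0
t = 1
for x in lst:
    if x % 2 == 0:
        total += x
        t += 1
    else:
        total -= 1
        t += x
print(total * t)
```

x=4: even, total = 0+4 = 4; t=2
x=12: even, total = 4+12 = 16; t=3
x=13: not even, total = 16-1 = 15; t=16
x=1: not even, total = 15-1 = 14; t=17
x=-2: even, total = 14+(-2) = 12; t=18
x=-1: not even, total = 12-1 = 11; t=17
total*t = 11*17 = 187

187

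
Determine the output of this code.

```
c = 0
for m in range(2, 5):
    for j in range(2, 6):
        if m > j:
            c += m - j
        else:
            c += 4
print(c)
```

40

m=2,j=2: not 2>2, c = 0+4 = 4
m=2,j=3: not 2>3, c = 4+4 = 8
m=2,j=4: not 2>4, c = 8+4 = 12
m=2,j=5: not 2>5, c = 12+4 = 16
m=3,j=2: 3>2, c = 16+1 = 17
m=3,j=3: not 3>3, c = 17+4 = 21
m=3,j=4: not 3>4, c = 21+4 = 25
m=3,j=5: not 3>5, c = 25+4 = 29
m=4,j=2: 4>2, c = 29+2 = 31
m=4,j=3: 4>3, c = 31+1 = 32
m=4,j=4: not 4>4, c = 32+4 = 36
m=4,j=5: not 4>5, c = 36+4 = 40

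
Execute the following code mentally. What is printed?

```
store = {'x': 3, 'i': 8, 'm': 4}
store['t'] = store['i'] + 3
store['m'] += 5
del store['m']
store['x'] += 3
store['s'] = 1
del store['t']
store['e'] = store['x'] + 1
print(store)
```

{'x': 6, 'i': 8, 's': 1, 'e': 7}

store['t'] = store['i']+3 = 11 → {'x': 3, 'i': 8, 'm': 4, 't': 11}
store['m'] = 4+5 = 9 → {'x': 3, 'i': 8, 'm': 9, 't': 11}
del 'm' → {'x': 3, 'i': 8, 't': 11}
store['x'] = 3+3 = 6 → {'x': 6, 'i': 8, 't': 11}
store['s'] = 1 → {'x': 6, 'i': 8, 't': 11, 's': 1}
del 't' → {'x': 6, 'i': 8, 's': 1}
store['e'] = store['x']+1 = 7 → {'x': 6, 'i': 8, 's': 1, 'e': 7}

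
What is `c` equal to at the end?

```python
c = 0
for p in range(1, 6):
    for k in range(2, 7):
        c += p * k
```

p=1,k=2: c = 0+2 = 2
p=1,k=3: c = 2+3 = 5
p=1,k=4: c = 5+4 = 9
p=1,k=5: c = 9+5 = 14
p=1,k=6: c = 14+6 = 20
p=2,k=2: c = 20+4 = 24
p=2,k=3: c = 24+6 = 30
p=2,k=4: c = 30+8 = 38
p=2,k=5: c = 38+10 = 48
p=2,k=6: c = 48+12 = 60
p=3,k=2: c = 60+6 = 66
p=3,k=3: c = 66+9 = 75
p=3,k=4: c = 75+12 = 87
p=3,k=5: c = 87+15 = 102
p=3,k=6: c = 102+18 = 120
p=4,k=2: c = 120+8 = 128
p=4,k=3: c = 128+12 = 140
p=4,k=4: c = 140+16 = 156
p=4,k=5: c = 156+20 = 176
p=4,k=6: c = 176+24 = 200
p=5,k=2: c = 200+10 = 210
p=5,k=3: c = 210+15 = 225
p=5,k=4: c = 225+20 = 245
p=5,k=5: c = 245+25 = 270
p=5,k=6: c = 270+30 = 300

300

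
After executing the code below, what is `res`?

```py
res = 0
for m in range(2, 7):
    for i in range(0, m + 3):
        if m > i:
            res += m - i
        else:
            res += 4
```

m=2,i=0: 2>0, res = 0+2 = 2
m=2,i=1: 2>1, res = 2+1 = 3
m=2,i=2: not 2>2, res = 3+4 = 7
m=2,i=3: not 2>3, res = 7+4 = 11
m=2,i=4: not 2>4, res = 11+4 = 15
m=3,i=0: 3>0, res = 15+3 = 18
m=3,i=1: 3>1, res = 18+2 = 20
m=3,i=2: 3>2, res = 20+1 = 21
m=3,i=3: not 3>3, res = 21+4 = 25
m=3,i=4: not 3>4, res = 25+4 = 29
m=3,i=5: not 3>5, res = 29+4 = 33
m=4,i=0: 4>0, res = 33+4 = 37
m=4,i=1: 4>1, res = 37+3 = 40
m=4,i=2: 4>2, res = 40+2 = 42
m=4,i=3: 4>3, res = 42+1 = 43
m=4,i=4: not 4>4, res = 43+4 = 47
m=4,i=5: not 4>5, res = 47+4 = 51
m=4,i=6: not 4>6, res = 51+4 = 55
m=5,i=0: 5>0, res = 55+5 = 60
m=5,i=1: 5>1, res = 60+4 = 64
m=5,i=2: 5>2, res = 64+3 = 67
m=5,i=3: 5>3, res = 67+2 = 69
m=5,i=4: 5>4, res = 69+1 = 70
m=5,i=5: not 5>5, res = 70+4 = 74
m=5,i=6: not 5>6, res = 74+4 = 78
m=5,i=7: not 5>7, res = 78+4 = 82
m=6,i=0: 6>0, res = 82+6 = 88
m=6,i=1: 6>1, res = 88+5 = 93
m=6,i=2: 6>2, res = 93+4 = 97
m=6,i=3: 6>3, res = 97+3 = 100
m=6,i=4: 6>4, res = 100+2 = 102
m=6,i=5: 6>5, res = 102+1 = 103
m=6,i=6: not 6>6, res = 103+4 = 107
m=6,i=7: not 6>7, res = 107+4 = 111
m=6,i=8: not 6>8, res = 111+4 = 115

115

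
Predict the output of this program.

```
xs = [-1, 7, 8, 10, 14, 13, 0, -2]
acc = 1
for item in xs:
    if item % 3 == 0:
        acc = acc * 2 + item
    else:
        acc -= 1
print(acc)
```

-11

item=-1: not %3==0, acc = 1-1 = 0
item=7: not %3==0, acc = 0-1 = -1
item=8: not %3==0, acc = (-1)-1 = -2
item=10: not %3==0, acc = (-2)-1 = -3
item=14: not %3==0, acc = (-3)-1 = -4
item=13: not %3==0, acc = (-4)-1 = -5
item=0: %3==0, acc = (-5)*2+0 = -10
item=-2: not %3==0, acc = (-10)-1 = -11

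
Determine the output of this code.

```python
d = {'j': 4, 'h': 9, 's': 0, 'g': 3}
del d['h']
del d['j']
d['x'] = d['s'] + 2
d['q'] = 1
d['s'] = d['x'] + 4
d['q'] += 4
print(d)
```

{'s': 6, 'g': 3, 'x': 2, 'q': 5}

del 'h' → {'j': 4, 's': 0, 'g': 3}
del 'j' → {'s': 0, 'g': 3}
d['x'] = d['s']+2 = 2 → {'s': 0, 'g': 3, 'x': 2}
d['q'] = 1 → {'s': 0, 'g': 3, 'x': 2, 'q': 1}
d['s'] = d['x']+4 = 6 → {'s': 6, 'g': 3, 'x': 2, 'q': 1}
d['q'] = 1+4 = 5 → {'s': 6, 'g': 3, 'x': 2, 'q': 5}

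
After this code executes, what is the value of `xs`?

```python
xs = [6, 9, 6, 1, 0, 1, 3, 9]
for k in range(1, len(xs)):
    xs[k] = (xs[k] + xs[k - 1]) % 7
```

k=1: xs[1] = (9+6)%7 = 1 → [6, 1, 6, 1, 0, 1, 3, 9]
k=2: xs[2] = (6+1)%7 = 0 → [6, 1, 0, 1, 0, 1, 3, 9]
k=3: xs[3] = (1+0)%7 = 1 → [6, 1, 0, 1, 0, 1, 3, 9]
k=4: xs[4] = (0+1)%7 = 1 → [6, 1, 0, 1, 1, 1, 3, 9]
k=5: xs[5] = (1+1)%7 = 2 → [6, 1, 0, 1, 1, 2, 3, 9]
k=6: xs[6] = (3+2)%7 = 5 → [6, 1, 0, 1, 1, 2, 5, 9]
k=7: xs[7] = (9+5)%7 = 0 → [6, 1, 0, 1, 1, 2, 5, 0]

[6, 1, 0, 1, 1, 2, 5, 0]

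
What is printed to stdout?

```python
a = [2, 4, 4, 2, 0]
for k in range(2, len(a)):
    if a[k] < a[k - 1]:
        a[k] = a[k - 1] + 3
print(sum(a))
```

27

k=2: 4>=4, unchanged → [2, 4, 4, 2, 0]
k=3: 2<4, a[3] = 4+3 = 7 → [2, 4, 4, 7, 0]
k=4: 0<7, a[4] = 7+3 = 10 → [2, 4, 4, 7, 10]
sum = 27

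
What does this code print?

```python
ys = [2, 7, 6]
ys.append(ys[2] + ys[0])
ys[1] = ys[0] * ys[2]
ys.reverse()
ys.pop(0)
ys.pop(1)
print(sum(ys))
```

8

append ys[2]+ys[0] = 6+2 = 8 → [2, 7, 6, 8]
ys[1] = ys[0]*ys[2] = 2*6 = 12 → [2, 12, 6, 8]
reverse → [8, 6, 12, 2]
pop(0) removes 8 → [6, 12, 2]
pop(1) removes 12 → [6, 2]
sum = 8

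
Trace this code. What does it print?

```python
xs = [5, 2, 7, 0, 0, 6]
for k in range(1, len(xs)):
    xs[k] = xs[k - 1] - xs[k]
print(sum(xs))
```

-14

k=1: xs[1] = 5-2 = 3 → [5, 3, 7, 0, 0, 6]
k=2: xs[2] = 3-7 = -4 → [5, 3, -4, 0, 0, 6]
k=3: xs[3] = (-4)-0 = -4 → [5, 3, -4, -4, 0, 6]
k=4: xs[4] = (-4)-0 = -4 → [5, 3, -4, -4, -4, 6]
k=5: xs[5] = (-4)-6 = -10 → [5, 3, -4, -4, -4, -10]
sum = -14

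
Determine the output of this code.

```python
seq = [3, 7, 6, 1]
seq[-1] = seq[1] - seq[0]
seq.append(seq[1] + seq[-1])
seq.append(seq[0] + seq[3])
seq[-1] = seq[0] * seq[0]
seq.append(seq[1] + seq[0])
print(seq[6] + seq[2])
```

16

seq[-1] = seq[1]-seq[0] = 7-3 = 4 → [3, 7, 6, 4]
append seq[1]+seq[-1] = 7+4 = 11 → [3, 7, 6, 4, 11]
append seq[0]+seq[3] = 3+4 = 7 → [3, 7, 6, 4, 11, 7]
seq[-1] = seq[0]*seq[0] = 3*3 = 9 → [3, 7, 6, 4, 11, 9]
append seq[1]+seq[0] = 7+3 = 10 → [3, 7, 6, 4, 11, 9, 10]
seq[6]+seq[2] = 10+6 = 16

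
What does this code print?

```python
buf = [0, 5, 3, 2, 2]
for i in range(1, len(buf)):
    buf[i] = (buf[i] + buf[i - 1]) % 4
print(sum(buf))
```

i=1: buf[1] = (5+0)%4 = 1 → [0, 1, 3, 2, 2]
i=2: buf[2] = (3+1)%4 = 0 → [0, 1, 0, 2, 2]
i=3: buf[3] = (2+0)%4 = 2 → [0, 1, 0, 2, 2]
i=4: buf[4] = (2+2)%4 = 0 → [0, 1, 0, 2, 0]
sum = 3

3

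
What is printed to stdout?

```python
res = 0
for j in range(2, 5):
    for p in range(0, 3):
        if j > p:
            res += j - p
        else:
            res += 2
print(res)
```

j=2,p=0: 2>0, res = 0+2 = 2
j=2,p=1: 2>1, res = 2+1 = 3
j=2,p=2: not 2>2, res = 3+2 = 5
j=3,p=0: 3>0, res = 5+3 = 8
j=3,p=1: 3>1, res = 8+2 = 10
j=3,p=2: 3>2, res = 10+1 = 11
j=4,p=0: 4>0, res = 11+4 = 15
j=4,p=1: 4>1, res = 15+3 = 18
j=4,p=2: 4>2, res = 18+2 = 20

20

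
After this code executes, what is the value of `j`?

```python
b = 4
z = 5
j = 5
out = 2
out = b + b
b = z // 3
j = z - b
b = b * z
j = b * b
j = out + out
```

16

out = 4+4 = 8
b = 5//3 = 1
j = 5-1 = 4
b = 1*5 = 5
j = 5*5 = 25
j = 8+8 = 16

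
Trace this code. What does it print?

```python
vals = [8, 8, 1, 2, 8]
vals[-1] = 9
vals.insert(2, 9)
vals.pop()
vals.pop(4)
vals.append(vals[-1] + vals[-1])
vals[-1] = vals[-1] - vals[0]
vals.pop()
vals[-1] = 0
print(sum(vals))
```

vals[-1] = 9 → [8, 8, 1, 2, 9]
insert 9 at 2 → [8, 8, 9, 1, 2, 9]
pop() removes 9 → [8, 8, 9, 1, 2]
pop(4) removes 2 → [8, 8, 9, 1]
append vals[-1]+vals[-1] = 1+1 = 2 → [8, 8, 9, 1, 2]
vals[-1] = vals[-1]-vals[0] = 2-8 = -6 → [8, 8, 9, 1, -6]
pop() removes -6 → [8, 8, 9, 1]
vals[-1] = 0 → [8, 8, 9, 0]
sum = 25

25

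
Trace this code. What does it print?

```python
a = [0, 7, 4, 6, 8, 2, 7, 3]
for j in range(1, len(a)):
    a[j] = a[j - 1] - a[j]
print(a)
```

j=1: a[1] = 0-7 = -7 → [0, -7, 4, 6, 8, 2, 7, 3]
j=2: a[2] = (-7)-4 = -11 → [0, -7, -11, 6, 8, 2, 7, 3]
j=3: a[3] = (-11)-6 = -17 → [0, -7, -11, -17, 8, 2, 7, 3]
j=4: a[4] = (-17)-8 = -25 → [0, -7, -11, -17, -25, 2, 7, 3]
j=5: a[5] = (-25)-2 = -27 → [0, -7, -11, -17, -25, -27, 7, 3]
j=6: a[6] = (-27)-7 = -34 → [0, -7, -11, -17, -25, -27, -34, 3]
j=7: a[7] = (-34)-3 = -37 → [0, -7, -11, -17, -25, -27, -34, -37]

[0, -7, -11, -17, -25, -27, -34, -37]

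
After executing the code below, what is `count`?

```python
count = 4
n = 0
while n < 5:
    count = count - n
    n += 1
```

-6

n=0: count = 4-0 = 4
n=1: count = 4-1 = 3
n=2: count = 3-2 = 1
n=3: count = 1-3 = -2
n=4: count = (-2)-4 = -6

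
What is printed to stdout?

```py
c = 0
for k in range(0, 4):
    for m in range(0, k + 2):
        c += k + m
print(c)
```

46

k=0,m=0: c = 0+0 = 0
k=0,m=1: c = 0+1 = 1
k=1,m=0: c = 1+1 = 2
k=1,m=1: c = 2+2 = 4
k=1,m=2: c = 4+3 = 7
k=2,m=0: c = 7+2 = 9
k=2,m=1: c = 9+3 = 12
k=2,m=2: c = 12+4 = 16
k=2,m=3: c = 16+5 = 21
k=3,m=0: c = 21+3 = 24
k=3,m=1: c = 24+4 = 28
k=3,m=2: c = 28+5 = 33
k=3,m=3: c = 33+6 = 39
k=3,m=4: c = 39+7 = 46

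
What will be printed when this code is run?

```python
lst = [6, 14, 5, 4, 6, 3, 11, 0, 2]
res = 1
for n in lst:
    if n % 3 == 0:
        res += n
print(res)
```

n=6: %3==0, res = 1+6 = 7
n=14: not %3==0
n=5: not %3==0
n=4: not %3==0
n=6: %3==0, res = 7+6 = 13
n=3: %3==0, res = 13+3 = 16
n=11: not %3==0
n=0: %3==0, res = 16+0 = 16
n=2: not %3==0

16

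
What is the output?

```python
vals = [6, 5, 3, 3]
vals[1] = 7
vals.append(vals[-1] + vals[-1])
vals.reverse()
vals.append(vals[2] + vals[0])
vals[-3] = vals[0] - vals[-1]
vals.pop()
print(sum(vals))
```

15

vals[1] = 7 → [6, 7, 3, 3]
append vals[-1]+vals[-1] = 3+3 = 6 → [6, 7, 3, 3, 6]
reverse → [6, 3, 3, 7, 6]
append vals[2]+vals[0] = 3+6 = 9 → [6, 3, 3, 7, 6, 9]
vals[-3] = vals[0]-vals[-1] = 6-9 = -3 → [6, 3, 3, -3, 6, 9]
pop() removes 9 → [6, 3, 3, -3, 6]
sum = 15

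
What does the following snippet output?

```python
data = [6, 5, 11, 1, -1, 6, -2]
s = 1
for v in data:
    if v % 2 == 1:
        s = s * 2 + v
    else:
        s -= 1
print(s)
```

v=6: not odd, s = 1-1 = 0
v=5: odd, s = 0*2+5 = 5
v=11: odd, s = 5*2+11 = 21
v=1: odd, s = 21*2+1 = 43
v=-1: odd, s = 43*2+(-1) = 85
v=6: not odd, s = 85-1 = 84
v=-2: not odd, s = 84-1 = 83

83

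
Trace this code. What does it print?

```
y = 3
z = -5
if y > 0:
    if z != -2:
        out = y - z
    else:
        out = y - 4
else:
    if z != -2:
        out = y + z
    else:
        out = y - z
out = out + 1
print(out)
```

9

y=3, z=-5
y > 0 is True; z != -2 is True
→ out = y - z = 8
out = 8+1 = 9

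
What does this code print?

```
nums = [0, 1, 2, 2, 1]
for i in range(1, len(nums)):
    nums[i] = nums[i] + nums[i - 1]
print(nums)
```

[0, 1, 3, 5, 6]

i=1: nums[1] = 1+0 = 1 → [0, 1, 2, 2, 1]
i=2: nums[2] = 2+1 = 3 → [0, 1, 3, 2, 1]
i=3: nums[3] = 2+3 = 5 → [0, 1, 3, 5, 1]
i=4: nums[4] = 1+5 = 6 → [0, 1, 3, 5, 6]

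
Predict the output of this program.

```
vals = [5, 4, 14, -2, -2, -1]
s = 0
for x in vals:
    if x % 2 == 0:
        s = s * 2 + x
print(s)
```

82

x=5: not even
x=4: even, s = 0*2+4 = 4
x=14: even, s = 4*2+14 = 22
x=-2: even, s = 22*2+(-2) = 42
x=-2: even, s = 42*2+(-2) = 82
x=-1: not even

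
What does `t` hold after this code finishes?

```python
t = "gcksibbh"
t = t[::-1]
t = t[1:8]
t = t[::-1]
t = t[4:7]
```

'ibb'

reverse → 'hbbiskcg'
slice [1:8] → 'bbiskcg'
reverse → 'gcksibb'
slice [4:7] → 'ibb'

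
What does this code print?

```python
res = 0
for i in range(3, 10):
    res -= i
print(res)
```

i=3: res = 0-3 = -3
i=4: res = (-3)-4 = -7
i=5: res = (-7)-5 = -12
i=6: res = (-12)-6 = -18
i=7: res = (-18)-7 = -25
i=8: res = (-25)-8 = -33
i=9: res = (-33)-9 = -42

-42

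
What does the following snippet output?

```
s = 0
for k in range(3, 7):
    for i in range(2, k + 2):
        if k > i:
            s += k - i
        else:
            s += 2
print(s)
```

36

k=3,i=2: 3>2, s = 0+1 = 1
k=3,i=3: not 3>3, s = 1+2 = 3
k=3,i=4: not 3>4, s = 3+2 = 5
k=4,i=2: 4>2, s = 5+2 = 7
k=4,i=3: 4>3, s = 7+1 = 8
k=4,i=4: not 4>4, s = 8+2 = 10
k=4,i=5: not 4>5, s = 10+2 = 12
k=5,i=2: 5>2, s = 12+3 = 15
k=5,i=3: 5>3, s = 15+2 = 17
k=5,i=4: 5>4, s = 17+1 = 18
k=5,i=5: not 5>5, s = 18+2 = 20
k=5,i=6: not 5>6, s = 20+2 = 22
k=6,i=2: 6>2, s = 22+4 = 26
k=6,i=3: 6>3, s = 26+3 = 29
k=6,i=4: 6>4, s = 29+2 = 31
k=6,i=5: 6>5, s = 31+1 = 32
k=6,i=6: not 6>6, s = 32+2 = 34
k=6,i=7: not 6>7, s = 34+2 = 36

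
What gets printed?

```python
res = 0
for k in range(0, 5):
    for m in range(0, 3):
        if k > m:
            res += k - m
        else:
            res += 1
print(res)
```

k=0,m=0: not 0>0, res = 0+1 = 1
k=0,m=1: not 0>1, res = 1+1 = 2
k=0,m=2: not 0>2, res = 2+1 = 3
k=1,m=0: 1>0, res = 3+1 = 4
k=1,m=1: not 1>1, res = 4+1 = 5
k=1,m=2: not 1>2, res = 5+1 = 6
k=2,m=0: 2>0, res = 6+2 = 8
k=2,m=1: 2>1, res = 8+1 = 9
k=2,m=2: not 2>2, res = 9+1 = 10
k=3,m=0: 3>0, res = 10+3 = 13
k=3,m=1: 3>1, res = 13+2 = 15
k=3,m=2: 3>2, res = 15+1 = 16
k=4,m=0: 4>0, res = 16+4 = 20
k=4,m=1: 4>1, res = 20+3 = 23
k=4,m=2: 4>2, res = 23+2 = 25

25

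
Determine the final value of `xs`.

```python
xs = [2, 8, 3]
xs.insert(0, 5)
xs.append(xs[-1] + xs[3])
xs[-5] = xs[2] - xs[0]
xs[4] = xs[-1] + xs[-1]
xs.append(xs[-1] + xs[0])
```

insert 5 at 0 → [5, 2, 8, 3]
append xs[-1]+xs[3] = 3+3 = 6 → [5, 2, 8, 3, 6]
xs[-5] = xs[2]-xs[0] = 8-5 = 3 → [3, 2, 8, 3, 6]
xs[4] = xs[-1]+xs[-1] = 6+6 = 12 → [3, 2, 8, 3, 12]
append xs[-1]+xs[0] = 12+3 = 15 → [3, 2, 8, 3, 12, 15]

[3, 2, 8, 3, 12, 15]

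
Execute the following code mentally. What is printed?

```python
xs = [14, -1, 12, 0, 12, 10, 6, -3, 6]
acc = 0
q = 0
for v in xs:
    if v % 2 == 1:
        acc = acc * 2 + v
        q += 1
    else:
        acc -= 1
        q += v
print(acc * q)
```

v=14: not odd, acc = 0-1 = -1; q=14
v=-1: odd, acc = (-1)*2+(-1) = -3; q=15
v=12: not odd, acc = (-3)-1 = -4; q=27
v=0: not odd, acc = (-4)-1 = -5; q=27
v=12: not odd, acc = (-5)-1 = -6; q=39
v=10: not odd, acc = (-6)-1 = -7; q=49
v=6: not odd, acc = (-7)-1 = -8; q=55
v=-3: odd, acc = (-8)*2+(-3) = -19; q=56
v=6: not odd, acc = (-19)-1 = -20; q=62
acc*q = (-20)*62 = -1240

-1240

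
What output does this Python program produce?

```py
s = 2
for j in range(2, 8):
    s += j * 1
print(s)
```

29

j=2: s = 2+2*1 = 4
j=3: s = 4+3*1 = 7
j=4: s = 7+4*1 = 11
j=5: s = 11+5*1 = 16
j=6: s = 16+6*1 = 22
j=7: s = 22+7*1 = 29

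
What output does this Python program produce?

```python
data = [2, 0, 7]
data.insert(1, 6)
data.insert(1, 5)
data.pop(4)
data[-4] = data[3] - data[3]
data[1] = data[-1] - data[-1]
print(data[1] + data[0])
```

insert 6 at 1 → [2, 6, 0, 7]
insert 5 at 1 → [2, 5, 6, 0, 7]
pop(4) removes 7 → [2, 5, 6, 0]
data[-4] = data[3]-data[3] = 0-0 = 0 → [0, 5, 6, 0]
data[1] = data[-1]-data[-1] = 0-0 = 0 → [0, 0, 6, 0]
data[1]+data[0] = 0+0 = 0

0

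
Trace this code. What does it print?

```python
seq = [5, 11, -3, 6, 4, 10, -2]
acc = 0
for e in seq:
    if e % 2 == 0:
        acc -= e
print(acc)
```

-18

e=5: not even
e=11: not even
e=-3: not even
e=6: even, acc = 0-6 = -6
e=4: even, acc = (-6)-4 = -10
e=10: even, acc = (-10)-10 = -20
e=-2: even, acc = (-20)-(-2) = -18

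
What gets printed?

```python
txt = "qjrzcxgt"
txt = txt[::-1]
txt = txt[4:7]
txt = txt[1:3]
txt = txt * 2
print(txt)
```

rjrj

reverse → 'tgxczrjq'
slice [4:7] → 'zrj'
slice [1:3] → 'rj'
repeat ×2 → 'rjrj'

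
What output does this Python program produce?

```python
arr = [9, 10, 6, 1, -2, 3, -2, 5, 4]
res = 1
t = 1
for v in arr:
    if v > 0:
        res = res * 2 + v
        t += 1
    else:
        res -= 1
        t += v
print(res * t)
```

4568

v=9: >0, res = 1*2+9 = 11; t=2
v=10: >0, res = 11*2+10 = 32; t=3
v=6: >0, res = 32*2+6 = 70; t=4
v=1: >0, res = 70*2+1 = 141; t=5
v=-2: not >0, res = 141-1 = 140; t=3
v=3: >0, res = 140*2+3 = 283; t=4
v=-2: not >0, res = 283-1 = 282; t=2
v=5: >0, res = 282*2+5 = 569; t=3
v=4: >0, res = 569*2+4 = 1142; t=4
res*t = 1142*4 = 4568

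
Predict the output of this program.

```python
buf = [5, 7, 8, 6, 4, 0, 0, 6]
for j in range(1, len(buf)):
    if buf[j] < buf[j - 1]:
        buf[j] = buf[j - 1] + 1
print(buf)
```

[5, 7, 8, 9, 10, 11, 12, 13]

j=1: 7>=5, unchanged → [5, 7, 8, 6, 4, 0, 0, 6]
j=2: 8>=7, unchanged → [5, 7, 8, 6, 4, 0, 0, 6]
j=3: 6<8, buf[3] = 8+1 = 9 → [5, 7, 8, 9, 4, 0, 0, 6]
j=4: 4<9, buf[4] = 9+1 = 10 → [5, 7, 8, 9, 10, 0, 0, 6]
j=5: 0<10, buf[5] = 10+1 = 11 → [5, 7, 8, 9, 10, 11, 0, 6]
j=6: 0<11, buf[6] = 11+1 = 12 → [5, 7, 8, 9, 10, 11, 12, 6]
j=7: 6<12, buf[7] = 12+1 = 13 → [5, 7, 8, 9, 10, 11, 12, 13]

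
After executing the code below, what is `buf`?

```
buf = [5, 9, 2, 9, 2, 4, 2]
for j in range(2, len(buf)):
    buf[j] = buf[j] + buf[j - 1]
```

[5, 9, 11, 20, 22, 26, 28]

j=2: buf[2] = 2+9 = 11 → [5, 9, 11, 9, 2, 4, 2]
j=3: buf[3] = 9+11 = 20 → [5, 9, 11, 20, 2, 4, 2]
j=4: buf[4] = 2+20 = 22 → [5, 9, 11, 20, 22, 4, 2]
j=5: buf[5] = 4+22 = 26 → [5, 9, 11, 20, 22, 26, 2]
j=6: buf[6] = 2+26 = 28 → [5, 9, 11, 20, 22, 26, 28]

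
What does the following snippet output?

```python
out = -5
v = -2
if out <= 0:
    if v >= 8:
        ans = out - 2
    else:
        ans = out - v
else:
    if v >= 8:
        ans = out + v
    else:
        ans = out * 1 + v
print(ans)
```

out=-5, v=-2
out <= 0 is True; v >= 8 is False
→ ans = out - v = -3

-3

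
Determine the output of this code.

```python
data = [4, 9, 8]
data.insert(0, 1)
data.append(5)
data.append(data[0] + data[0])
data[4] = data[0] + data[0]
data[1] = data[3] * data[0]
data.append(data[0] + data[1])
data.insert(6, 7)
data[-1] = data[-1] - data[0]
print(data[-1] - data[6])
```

1

insert 1 at 0 → [1, 4, 9, 8]
append 5 → [1, 4, 9, 8, 5]
append data[0]+data[0] = 1+1 = 2 → [1, 4, 9, 8, 5, 2]
data[4] = data[0]+data[0] = 1+1 = 2 → [1, 4, 9, 8, 2, 2]
data[1] = data[3]*data[0] = 8*1 = 8 → [1, 8, 9, 8, 2, 2]
append data[0]+data[1] = 1+8 = 9 → [1, 8, 9, 8, 2, 2, 9]
insert 7 at 6 → [1, 8, 9, 8, 2, 2, 7, 9]
data[-1] = data[-1]-data[0] = 9-1 = 8 → [1, 8, 9, 8, 2, 2, 7, 8]
data[-1]-data[6] = 8-7 = 1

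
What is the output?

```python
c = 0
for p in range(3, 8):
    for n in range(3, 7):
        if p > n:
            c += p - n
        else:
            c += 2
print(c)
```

40

p=3,n=3: not 3>3, c = 0+2 = 2
p=3,n=4: not 3>4, c = 2+2 = 4
p=3,n=5: not 3>5, c = 4+2 = 6
p=3,n=6: not 3>6, c = 6+2 = 8
p=4,n=3: 4>3, c = 8+1 = 9
p=4,n=4: not 4>4, c = 9+2 = 11
p=4,n=5: not 4>5, c = 11+2 = 13
p=4,n=6: not 4>6, c = 13+2 = 15
p=5,n=3: 5>3, c = 15+2 = 17
p=5,n=4: 5>4, c = 17+1 = 18
p=5,n=5: not 5>5, c = 18+2 = 20
p=5,n=6: not 5>6, c = 20+2 = 22
p=6,n=3: 6>3, c = 22+3 = 25
p=6,n=4: 6>4, c = 25+2 = 27
p=6,n=5: 6>5, c = 27+1 = 28
p=6,n=6: not 6>6, c = 28+2 = 30
p=7,n=3: 7>3, c = 30+4 = 34
p=7,n=4: 7>4, c = 34+3 = 37
p=7,n=5: 7>5, c = 37+2 = 39
p=7,n=6: 7>6, c = 39+1 = 40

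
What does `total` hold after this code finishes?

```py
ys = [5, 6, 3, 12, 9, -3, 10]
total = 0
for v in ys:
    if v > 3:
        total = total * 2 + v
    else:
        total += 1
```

v=5: >3, total = 0*2+5 = 5
v=6: >3, total = 5*2+6 = 16
v=3: not >3, total = 16+1 = 17
v=12: >3, total = 17*2+12 = 46
v=9: >3, total = 46*2+9 = 101
v=-3: not >3, total = 101+1 = 102
v=10: >3, total = 102*2+10 = 214

214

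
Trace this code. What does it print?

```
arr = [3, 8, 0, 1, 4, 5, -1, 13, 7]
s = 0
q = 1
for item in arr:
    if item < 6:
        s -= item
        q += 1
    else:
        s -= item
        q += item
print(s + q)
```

-5

item=3: <6, s = 0-3 = -3; q=2
item=8: not <6, s = (-3)-8 = -11; q=10
item=0: <6, s = (-11)-0 = -11; q=11
item=1: <6, s = (-11)-1 = -12; q=12
item=4: <6, s = (-12)-4 = -16; q=13
item=5: <6, s = (-16)-5 = -21; q=14
item=-1: <6, s = (-21)-(-1) = -20; q=15
item=13: not <6, s = (-20)-13 = -33; q=28
item=7: not <6, s = (-33)-7 = -40; q=35
s+q = (-40)+35 = -5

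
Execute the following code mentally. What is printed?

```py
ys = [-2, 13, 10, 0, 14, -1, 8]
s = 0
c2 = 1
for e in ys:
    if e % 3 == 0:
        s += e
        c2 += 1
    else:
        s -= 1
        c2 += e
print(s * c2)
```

-264

e=-2: not %3==0, s = 0-1 = -1; c2=-1
e=13: not %3==0, s = (-1)-1 = -2; c2=12
e=10: not %3==0, s = (-2)-1 = -3; c2=22
e=0: %3==0, s = (-3)+0 = -3; c2=23
e=14: not %3==0, s = (-3)-1 = -4; c2=37
e=-1: not %3==0, s = (-4)-1 = -5; c2=36
e=8: not %3==0, s = (-5)-1 = -6; c2=44
s*c2 = (-6)*44 = -264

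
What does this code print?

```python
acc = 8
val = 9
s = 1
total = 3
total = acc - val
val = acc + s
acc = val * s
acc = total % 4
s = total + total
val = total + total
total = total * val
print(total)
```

2

total = 8-9 = -1
val = 8+1 = 9
acc = 9*1 = 9
acc = (-1)%4 = 3
s = (-1)+(-1) = -2
val = (-1)+(-1) = -2
total = (-1)*(-2) = 2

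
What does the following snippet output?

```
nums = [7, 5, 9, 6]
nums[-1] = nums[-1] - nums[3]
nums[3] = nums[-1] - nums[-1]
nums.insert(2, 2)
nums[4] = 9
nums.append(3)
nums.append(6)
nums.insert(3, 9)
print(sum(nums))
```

nums[-1] = nums[-1]-nums[3] = 6-6 = 0 → [7, 5, 9, 0]
nums[3] = nums[-1]-nums[-1] = 0-0 = 0 → [7, 5, 9, 0]
insert 2 at 2 → [7, 5, 2, 9, 0]
nums[4] = 9 → [7, 5, 2, 9, 9]
append 3 → [7, 5, 2, 9, 9, 3]
append 6 → [7, 5, 2, 9, 9, 3, 6]
insert 9 at 3 → [7, 5, 2, 9, 9, 9, 3, 6]
sum = 50

50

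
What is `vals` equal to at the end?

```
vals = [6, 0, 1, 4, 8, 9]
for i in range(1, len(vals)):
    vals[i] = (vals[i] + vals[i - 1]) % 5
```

i=1: vals[1] = (0+6)%5 = 1 → [6, 1, 1, 4, 8, 9]
i=2: vals[2] = (1+1)%5 = 2 → [6, 1, 2, 4, 8, 9]
i=3: vals[3] = (4+2)%5 = 1 → [6, 1, 2, 1, 8, 9]
i=4: vals[4] = (8+1)%5 = 4 → [6, 1, 2, 1, 4, 9]
i=5: vals[5] = (9+4)%5 = 3 → [6, 1, 2, 1, 4, 3]

[6, 1, 2, 1, 4, 3]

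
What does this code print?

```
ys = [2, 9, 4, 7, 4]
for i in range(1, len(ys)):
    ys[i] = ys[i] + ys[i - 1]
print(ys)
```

[2, 11, 15, 22, 26]

i=1: ys[1] = 9+2 = 11 → [2, 11, 4, 7, 4]
i=2: ys[2] = 4+11 = 15 → [2, 11, 15, 7, 4]
i=3: ys[3] = 7+15 = 22 → [2, 11, 15, 22, 4]
i=4: ys[4] = 4+22 = 26 → [2, 11, 15, 22, 26]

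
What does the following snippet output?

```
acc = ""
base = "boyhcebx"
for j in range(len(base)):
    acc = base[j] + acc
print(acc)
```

j=0: prepend 'b' → 'b'
j=1: prepend 'o' → 'ob'
j=2: prepend 'y' → 'yob'
j=3: prepend 'h' → 'hyob'
j=4: prepend 'c' → 'chyob'
j=5: prepend 'e' → 'echyob'
j=6: prepend 'b' → 'bechyob'
j=7: prepend 'x' → 'xbechyob'

xbechyob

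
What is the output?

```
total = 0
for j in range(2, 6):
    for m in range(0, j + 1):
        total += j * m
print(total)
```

j=2,m=0: total = 0+0 = 0
j=2,m=1: total = 0+2 = 2
j=2,m=2: total = 2+4 = 6
j=3,m=0: total = 6+0 = 6
j=3,m=1: total = 6+3 = 9
j=3,m=2: total = 9+6 = 15
j=3,m=3: total = 15+9 = 24
j=4,m=0: total = 24+0 = 24
j=4,m=1: total = 24+4 = 28
j=4,m=2: total = 28+8 = 36
j=4,m=3: total = 36+12 = 48
j=4,m=4: total = 48+16 = 64
j=5,m=0: total = 64+0 = 64
j=5,m=1: total = 64+5 = 69
j=5,m=2: total = 69+10 = 79
j=5,m=3: total = 79+15 = 94
j=5,m=4: total = 94+20 = 114
j=5,m=5: total = 114+25 = 139

139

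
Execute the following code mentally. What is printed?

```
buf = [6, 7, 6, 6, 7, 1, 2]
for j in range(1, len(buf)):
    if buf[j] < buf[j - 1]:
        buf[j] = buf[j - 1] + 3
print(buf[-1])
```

22

j=1: 7>=6, unchanged → [6, 7, 6, 6, 7, 1, 2]
j=2: 6<7, buf[2] = 7+3 = 10 → [6, 7, 10, 6, 7, 1, 2]
j=3: 6<10, buf[3] = 10+3 = 13 → [6, 7, 10, 13, 7, 1, 2]
j=4: 7<13, buf[4] = 13+3 = 16 → [6, 7, 10, 13, 16, 1, 2]
j=5: 1<16, buf[5] = 16+3 = 19 → [6, 7, 10, 13, 16, 19, 2]
j=6: 2<19, buf[6] = 19+3 = 22 → [6, 7, 10, 13, 16, 19, 22]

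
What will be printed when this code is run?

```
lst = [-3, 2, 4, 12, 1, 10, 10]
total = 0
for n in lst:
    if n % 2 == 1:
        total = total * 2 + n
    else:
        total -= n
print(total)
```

n=-3: odd, total = 0*2+(-3) = -3
n=2: not odd, total = (-3)-2 = -5
n=4: not odd, total = (-5)-4 = -9
n=12: not odd, total = (-9)-12 = -21
n=1: odd, total = (-21)*2+1 = -41
n=10: not odd, total = (-41)-10 = -51
n=10: not odd, total = (-51)-10 = -61

-61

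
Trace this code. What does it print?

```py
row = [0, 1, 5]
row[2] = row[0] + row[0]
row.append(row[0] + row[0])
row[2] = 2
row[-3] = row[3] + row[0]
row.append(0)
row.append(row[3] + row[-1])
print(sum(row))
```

2

row[2] = row[0]+row[0] = 0+0 = 0 → [0, 1, 0]
append row[0]+row[0] = 0+0 = 0 → [0, 1, 0, 0]
row[2] = 2 → [0, 1, 2, 0]
row[-3] = row[3]+row[0] = 0+0 = 0 → [0, 0, 2, 0]
append 0 → [0, 0, 2, 0, 0]
append row[3]+row[-1] = 0+0 = 0 → [0, 0, 2, 0, 0, 0]
sum = 2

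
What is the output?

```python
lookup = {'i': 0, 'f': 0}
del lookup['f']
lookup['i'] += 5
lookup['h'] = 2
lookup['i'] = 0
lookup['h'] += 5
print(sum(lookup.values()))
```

del 'f' → {'i': 0}
lookup['i'] = 0+5 = 5 → {'i': 5}
lookup['h'] = 2 → {'i': 5, 'h': 2}
lookup['i'] = 0 → {'i': 0, 'h': 2}
lookup['h'] = 2+5 = 7 → {'i': 0, 'h': 7}
sum of values = 7

7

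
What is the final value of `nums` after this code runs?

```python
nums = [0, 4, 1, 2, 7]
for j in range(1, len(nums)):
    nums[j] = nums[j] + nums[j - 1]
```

j=1: nums[1] = 4+0 = 4 → [0, 4, 1, 2, 7]
j=2: nums[2] = 1+4 = 5 → [0, 4, 5, 2, 7]
j=3: nums[3] = 2+5 = 7 → [0, 4, 5, 7, 7]
j=4: nums[4] = 7+7 = 14 → [0, 4, 5, 7, 14]

[0, 4, 5, 7, 14]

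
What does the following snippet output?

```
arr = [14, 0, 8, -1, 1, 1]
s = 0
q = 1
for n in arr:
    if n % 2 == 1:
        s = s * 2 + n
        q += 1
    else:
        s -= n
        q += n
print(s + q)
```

n=14: not odd, s = 0-14 = -14; q=15
n=0: not odd, s = (-14)-0 = -14; q=15
n=8: not odd, s = (-14)-8 = -22; q=23
n=-1: odd, s = (-22)*2+(-1) = -45; q=24
n=1: odd, s = (-45)*2+1 = -89; q=25
n=1: odd, s = (-89)*2+1 = -177; q=26
s+q = (-177)+26 = -151

-151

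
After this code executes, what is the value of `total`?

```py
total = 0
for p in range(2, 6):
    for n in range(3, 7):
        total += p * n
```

252

p=2,n=3: total = 0+6 = 6
p=2,n=4: total = 6+8 = 14
p=2,n=5: total = 14+10 = 24
p=2,n=6: total = 24+12 = 36
p=3,n=3: total = 36+9 = 45
p=3,n=4: total = 45+12 = 57
p=3,n=5: total = 57+15 = 72
p=3,n=6: total = 72+18 = 90
p=4,n=3: total = 90+12 = 102
p=4,n=4: total = 102+16 = 118
p=4,n=5: total = 118+20 = 138
p=4,n=6: total = 138+24 = 162
p=5,n=3: total = 162+15 = 177
p=5,n=4: total = 177+20 = 197
p=5,n=5: total = 197+25 = 222
p=5,n=6: total = 222+30 = 252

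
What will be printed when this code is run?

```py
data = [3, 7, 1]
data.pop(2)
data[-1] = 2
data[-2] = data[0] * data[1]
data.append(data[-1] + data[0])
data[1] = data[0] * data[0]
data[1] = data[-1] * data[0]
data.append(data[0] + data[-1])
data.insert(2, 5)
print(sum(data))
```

pop(2) removes 1 → [3, 7]
data[-1] = 2 → [3, 2]
data[-2] = data[0]*data[1] = 3*2 = 6 → [6, 2]
append data[-1]+data[0] = 2+6 = 8 → [6, 2, 8]
data[1] = data[0]*data[0] = 6*6 = 36 → [6, 36, 8]
data[1] = data[-1]*data[0] = 8*6 = 48 → [6, 48, 8]
append data[0]+data[-1] = 6+8 = 14 → [6, 48, 8, 14]
insert 5 at 2 → [6, 48, 5, 8, 14]
sum = 81

81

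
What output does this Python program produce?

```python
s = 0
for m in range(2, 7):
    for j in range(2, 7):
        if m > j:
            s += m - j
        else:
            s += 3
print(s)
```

m=2,j=2: not 2>2, s = 0+3 = 3
m=2,j=3: not 2>3, s = 3+3 = 6
m=2,j=4: not 2>4, s = 6+3 = 9
m=2,j=5: not 2>5, s = 9+3 = 12
m=2,j=6: not 2>6, s = 12+3 = 15
m=3,j=2: 3>2, s = 15+1 = 16
m=3,j=3: not 3>3, s = 16+3 = 19
m=3,j=4: not 3>4, s = 19+3 = 22
m=3,j=5: not 3>5, s = 22+3 = 25
m=3,j=6: not 3>6, s = 25+3 = 28
m=4,j=2: 4>2, s = 28+2 = 30
m=4,j=3: 4>3, s = 30+1 = 31
m=4,j=4: not 4>4, s = 31+3 = 34
m=4,j=5: not 4>5, s = 34+3 = 37
m=4,j=6: not 4>6, s = 37+3 = 40
m=5,j=2: 5>2, s = 40+3 = 43
m=5,j=3: 5>3, s = 43+2 = 45
m=5,j=4: 5>4, s = 45+1 = 46
m=5,j=5: not 5>5, s = 46+3 = 49
m=5,j=6: not 5>6, s = 49+3 = 52
m=6,j=2: 6>2, s = 52+4 = 56
m=6,j=3: 6>3, s = 56+3 = 59
m=6,j=4: 6>4, s = 59+2 = 61
m=6,j=5: 6>5, s = 61+1 = 62
m=6,j=6: not 6>6, s = 62+3 = 65

65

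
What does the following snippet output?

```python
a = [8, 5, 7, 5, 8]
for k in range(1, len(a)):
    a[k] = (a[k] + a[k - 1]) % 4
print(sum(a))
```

k=1: a[1] = (5+8)%4 = 1 → [8, 1, 7, 5, 8]
k=2: a[2] = (7+1)%4 = 0 → [8, 1, 0, 5, 8]
k=3: a[3] = (5+0)%4 = 1 → [8, 1, 0, 1, 8]
k=4: a[4] = (8+1)%4 = 1 → [8, 1, 0, 1, 1]
sum = 11

11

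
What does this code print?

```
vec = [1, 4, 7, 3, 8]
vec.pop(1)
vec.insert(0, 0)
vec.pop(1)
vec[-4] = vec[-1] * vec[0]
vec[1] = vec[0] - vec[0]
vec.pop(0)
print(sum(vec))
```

11

pop(1) removes 4 → [1, 7, 3, 8]
insert 0 at 0 → [0, 1, 7, 3, 8]
pop(1) removes 1 → [0, 7, 3, 8]
vec[-4] = vec[-1]*vec[0] = 8*0 = 0 → [0, 7, 3, 8]
vec[1] = vec[0]-vec[0] = 0-0 = 0 → [0, 0, 3, 8]
pop(0) removes 0 → [0, 3, 8]
sum = 11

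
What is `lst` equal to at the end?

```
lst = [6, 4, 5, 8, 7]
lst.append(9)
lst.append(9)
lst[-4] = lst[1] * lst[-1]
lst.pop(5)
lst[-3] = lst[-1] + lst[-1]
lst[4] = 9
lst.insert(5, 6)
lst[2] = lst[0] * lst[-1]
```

append 9 → [6, 4, 5, 8, 7, 9]
append 9 → [6, 4, 5, 8, 7, 9, 9]
lst[-4] = lst[1]*lst[-1] = 4*9 = 36 → [6, 4, 5, 36, 7, 9, 9]
pop(5) removes 9 → [6, 4, 5, 36, 7, 9]
lst[-3] = lst[-1]+lst[-1] = 9+9 = 18 → [6, 4, 5, 18, 7, 9]
lst[4] = 9 → [6, 4, 5, 18, 9, 9]
insert 6 at 5 → [6, 4, 5, 18, 9, 6, 9]
lst[2] = lst[0]*lst[-1] = 6*9 = 54 → [6, 4, 54, 18, 9, 6, 9]

[6, 4, 54, 18, 9, 6, 9]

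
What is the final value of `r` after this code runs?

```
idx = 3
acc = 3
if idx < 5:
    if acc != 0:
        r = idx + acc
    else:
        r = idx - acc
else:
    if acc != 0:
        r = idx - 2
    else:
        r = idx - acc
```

6

idx=3, acc=3
idx < 5 is True; acc != 0 is True
→ r = idx + acc = 6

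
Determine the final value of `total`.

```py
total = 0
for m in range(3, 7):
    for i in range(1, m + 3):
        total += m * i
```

485

m=3,i=1: total = 0+3 = 3
m=3,i=2: total = 3+6 = 9
m=3,i=3: total = 9+9 = 18
m=3,i=4: total = 18+12 = 30
m=3,i=5: total = 30+15 = 45
m=4,i=1: total = 45+4 = 49
m=4,i=2: total = 49+8 = 57
m=4,i=3: total = 57+12 = 69
m=4,i=4: total = 69+16 = 85
m=4,i=5: total = 85+20 = 105
m=4,i=6: total = 105+24 = 129
m=5,i=1: total = 129+5 = 134
m=5,i=2: total = 134+10 = 144
m=5,i=3: total = 144+15 = 159
m=5,i=4: total = 159+20 = 179
m=5,i=5: total = 179+25 = 204
m=5,i=6: total = 204+30 = 234
m=5,i=7: total = 234+35 = 269
m=6,i=1: total = 269+6 = 275
m=6,i=2: total = 275+12 = 287
m=6,i=3: total = 287+18 = 305
m=6,i=4: total = 305+24 = 329
m=6,i=5: total = 329+30 = 359
m=6,i=6: total = 359+36 = 395
m=6,i=7: total = 395+42 = 437
m=6,i=8: total = 437+48 = 485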